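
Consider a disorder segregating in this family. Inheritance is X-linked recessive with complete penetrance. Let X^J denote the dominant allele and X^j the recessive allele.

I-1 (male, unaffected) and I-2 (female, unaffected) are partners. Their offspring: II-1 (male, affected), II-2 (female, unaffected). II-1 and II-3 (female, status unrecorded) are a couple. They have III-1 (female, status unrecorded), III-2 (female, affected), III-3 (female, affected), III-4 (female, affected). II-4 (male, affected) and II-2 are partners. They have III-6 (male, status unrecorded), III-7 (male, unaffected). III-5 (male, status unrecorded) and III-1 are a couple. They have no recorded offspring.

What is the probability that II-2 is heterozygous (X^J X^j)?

I-1 is unaffected, so I-1 is X^J Y.
I-2 is unaffected so carries J and passed j to II-1 (X^j Y), so I-2 is X^J X^j.
Their cross gives offspring ratios 1/2 X^J X^J : 1/2 X^J X^j. Conditioning on II-2 being unaffected, P(X^J X^j) = 1/2 / 1 = 1/2 before taking II-2's own offspring into account.
II-4 is affected, so II-4 is X^j Y.
Now use II-2's offspring. Probability of each recorded status — unaffected son III-7: 1/2 if II-2 is X^J X^j, 1 if X^J X^J. (III-6: equally likely either way, so uninformative.)
Bayes: P(X^J X^j) = 1/2·1/2 / (1/2·1/2 + 1/2·1) = 1/3.

1/3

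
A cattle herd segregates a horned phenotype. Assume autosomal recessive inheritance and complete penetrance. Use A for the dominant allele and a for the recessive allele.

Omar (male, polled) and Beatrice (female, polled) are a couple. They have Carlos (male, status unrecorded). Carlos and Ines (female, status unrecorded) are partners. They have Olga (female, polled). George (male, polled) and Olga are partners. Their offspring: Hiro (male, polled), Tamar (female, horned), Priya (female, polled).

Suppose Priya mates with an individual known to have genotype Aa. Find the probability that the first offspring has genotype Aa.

1/2

George is polled so carries A and passed a to Tamar (aa), so George is Aa.
Olga is polled so carries A and passed a to Tamar (aa), so Olga is Aa.
Priya is a polled offspring of George (Aa) × Olga (Aa), whose cross gives 1/4 AA : 1/2 Aa : 1/4 aa; conditioning on being polled, Priya is AA with probability 1/3, Aa with probability 2/3.
Summing over parental genotype combinations, P(offspring has genotype Aa) = 1/3·1/2 + 2/3·1/2 = 1/2.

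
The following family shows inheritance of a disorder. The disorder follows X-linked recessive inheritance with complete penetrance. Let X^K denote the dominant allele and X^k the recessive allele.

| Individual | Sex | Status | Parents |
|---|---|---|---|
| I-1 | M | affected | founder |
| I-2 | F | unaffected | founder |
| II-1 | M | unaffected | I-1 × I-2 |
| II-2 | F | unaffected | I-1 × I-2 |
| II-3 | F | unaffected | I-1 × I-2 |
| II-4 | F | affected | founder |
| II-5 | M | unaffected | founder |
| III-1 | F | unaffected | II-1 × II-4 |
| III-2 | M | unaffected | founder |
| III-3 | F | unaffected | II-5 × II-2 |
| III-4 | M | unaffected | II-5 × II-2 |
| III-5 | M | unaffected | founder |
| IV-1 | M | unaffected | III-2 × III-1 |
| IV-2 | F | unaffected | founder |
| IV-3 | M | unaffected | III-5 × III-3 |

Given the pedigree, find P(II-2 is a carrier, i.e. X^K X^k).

II-2 is unaffected so carries K and received k from I-1 (X^k Y), so II-2 is X^K X^k, giving P(X^K X^k) = 1.

1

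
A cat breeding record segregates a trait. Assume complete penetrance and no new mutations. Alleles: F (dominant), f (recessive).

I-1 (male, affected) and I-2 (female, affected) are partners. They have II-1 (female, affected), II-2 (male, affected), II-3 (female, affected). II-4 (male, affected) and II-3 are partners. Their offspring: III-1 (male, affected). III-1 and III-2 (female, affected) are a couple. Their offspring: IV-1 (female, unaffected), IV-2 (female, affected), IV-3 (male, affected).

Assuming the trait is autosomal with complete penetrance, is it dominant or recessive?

III-1 and III-2 are both affected yet have an unaffected child IV-1. Under a recessive model two affected parents are homozygous and every child would be affected, so the trait cannot be recessive.

dominant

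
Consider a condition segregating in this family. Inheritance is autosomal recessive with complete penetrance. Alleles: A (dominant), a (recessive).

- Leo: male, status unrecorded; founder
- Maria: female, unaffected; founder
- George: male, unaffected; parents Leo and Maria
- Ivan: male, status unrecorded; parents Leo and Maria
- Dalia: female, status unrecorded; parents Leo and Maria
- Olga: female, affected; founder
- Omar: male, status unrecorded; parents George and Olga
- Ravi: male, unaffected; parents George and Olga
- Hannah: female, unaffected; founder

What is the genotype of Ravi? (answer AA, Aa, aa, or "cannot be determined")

Aa

From phenotype alone, Ravi is AA or Aa.
Ravi is unaffected so carries A and received a from Olga (aa), so Ravi is Aa.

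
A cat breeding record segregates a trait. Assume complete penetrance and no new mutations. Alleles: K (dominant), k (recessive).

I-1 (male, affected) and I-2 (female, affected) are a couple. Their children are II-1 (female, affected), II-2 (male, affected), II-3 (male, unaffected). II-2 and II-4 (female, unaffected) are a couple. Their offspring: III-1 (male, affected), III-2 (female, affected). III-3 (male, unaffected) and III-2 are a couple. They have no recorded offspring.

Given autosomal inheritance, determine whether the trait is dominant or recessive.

dominant

I-1 and I-2 are both affected yet have an unaffected child II-3. Under a recessive model two affected parents are homozygous and every child would be affected, so the trait cannot be recessive.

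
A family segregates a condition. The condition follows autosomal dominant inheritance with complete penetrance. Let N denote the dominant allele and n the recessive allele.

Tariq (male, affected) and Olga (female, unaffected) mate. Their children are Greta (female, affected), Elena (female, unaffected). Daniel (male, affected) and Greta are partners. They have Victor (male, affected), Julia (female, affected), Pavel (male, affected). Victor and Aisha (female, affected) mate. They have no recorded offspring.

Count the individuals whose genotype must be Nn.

2

Obligate heterozygotes: Tariq is affected so carries N and passed n to Elena (nn), so Tariq is Nn; Greta is affected so carries N and received n from Olga (nn), so Greta is Nn.
Every other individual is either homozygous by phenotype or has at least one consistent homozygous assignment, so the count is 2.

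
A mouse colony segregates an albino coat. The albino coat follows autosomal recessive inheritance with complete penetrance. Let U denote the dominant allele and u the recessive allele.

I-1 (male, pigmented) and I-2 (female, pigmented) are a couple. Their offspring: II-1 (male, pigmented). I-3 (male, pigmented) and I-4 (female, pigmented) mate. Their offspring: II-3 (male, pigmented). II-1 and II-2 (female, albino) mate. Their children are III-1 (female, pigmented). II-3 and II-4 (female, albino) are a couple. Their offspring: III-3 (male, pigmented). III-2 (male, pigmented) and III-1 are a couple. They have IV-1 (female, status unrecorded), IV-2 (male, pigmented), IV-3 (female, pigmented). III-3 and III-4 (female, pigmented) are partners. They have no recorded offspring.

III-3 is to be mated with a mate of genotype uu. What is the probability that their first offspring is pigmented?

III-3 is pigmented so carries U and received u from II-4 (uu), so III-3 is Uu.
The cross gives 1/2 Uu : 1/2 uu, so P(offspring is pigmented) = 1/2.

1/2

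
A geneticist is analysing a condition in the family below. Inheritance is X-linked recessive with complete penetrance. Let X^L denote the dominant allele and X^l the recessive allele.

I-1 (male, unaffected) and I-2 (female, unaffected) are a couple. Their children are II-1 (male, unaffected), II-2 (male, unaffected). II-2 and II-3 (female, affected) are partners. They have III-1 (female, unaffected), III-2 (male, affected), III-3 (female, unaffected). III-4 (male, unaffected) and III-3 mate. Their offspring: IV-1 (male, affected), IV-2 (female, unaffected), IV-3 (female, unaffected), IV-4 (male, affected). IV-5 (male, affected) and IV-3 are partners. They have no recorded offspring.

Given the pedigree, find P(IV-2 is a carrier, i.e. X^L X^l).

1/2

III-4 is unaffected, so III-4 is X^L Y.
III-3 is unaffected so carries L and received l from II-3 (X^l X^l), so III-3 is X^L X^l.
Their cross gives offspring ratios 1/2 X^L X^L : 1/2 X^L X^l. Conditioning on IV-2 being unaffected, P(X^L X^l) = 1/2 / 1 = 1/2.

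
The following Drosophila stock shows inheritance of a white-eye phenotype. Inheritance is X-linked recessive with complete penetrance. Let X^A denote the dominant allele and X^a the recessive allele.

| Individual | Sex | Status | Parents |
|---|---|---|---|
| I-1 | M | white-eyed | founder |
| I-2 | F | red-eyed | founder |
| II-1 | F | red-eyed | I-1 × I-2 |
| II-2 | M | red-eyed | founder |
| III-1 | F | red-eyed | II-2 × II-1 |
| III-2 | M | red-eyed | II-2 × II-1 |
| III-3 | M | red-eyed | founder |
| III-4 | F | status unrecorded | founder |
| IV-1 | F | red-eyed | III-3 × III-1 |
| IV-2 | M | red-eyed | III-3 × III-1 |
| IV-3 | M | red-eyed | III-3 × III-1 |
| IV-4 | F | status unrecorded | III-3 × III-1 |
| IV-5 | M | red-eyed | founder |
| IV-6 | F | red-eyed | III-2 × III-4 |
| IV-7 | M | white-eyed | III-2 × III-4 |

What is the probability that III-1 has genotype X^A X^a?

II-2 is red-eyed, so II-2 is X^A Y.
II-1 is red-eyed so carries A and received a from I-1 (X^a Y), so II-1 is X^A X^a.
Their cross gives offspring ratios 1/2 X^A X^A : 1/2 X^A X^a. Conditioning on III-1 being red-eyed, P(X^A X^a) = 1/2 / 1 = 1/2 before taking III-1's own offspring into account.
III-3 is red-eyed, so III-3 is X^A Y.
Now use III-1's offspring. Probability of each recorded status — red-eyed son IV-2: 1/2 if III-1 is X^A X^a, 1 if X^A X^A; red-eyed son IV-3: 1/2 if III-1 is X^A X^a, 1 if X^A X^A. (IV-1, IV-4: equally likely either way, so uninformative.)
Bayes: P(X^A X^a) = 1/2·1/4 / (1/2·1/4 + 1/2·1) = 1/5.

1/5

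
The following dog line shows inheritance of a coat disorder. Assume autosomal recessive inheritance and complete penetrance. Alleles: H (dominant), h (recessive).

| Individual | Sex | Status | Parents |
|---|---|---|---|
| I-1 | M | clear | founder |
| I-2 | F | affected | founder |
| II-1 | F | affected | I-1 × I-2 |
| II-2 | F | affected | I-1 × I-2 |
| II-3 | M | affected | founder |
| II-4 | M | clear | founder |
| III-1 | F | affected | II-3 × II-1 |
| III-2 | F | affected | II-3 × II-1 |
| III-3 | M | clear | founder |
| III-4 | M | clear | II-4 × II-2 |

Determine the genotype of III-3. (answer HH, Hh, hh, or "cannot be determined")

III-3's phenotype allows HH or Hh, and no parent or child forces a single allele at both positions; consistent genotype assignments exist with III-3 as HH or Hh.

cannot be determined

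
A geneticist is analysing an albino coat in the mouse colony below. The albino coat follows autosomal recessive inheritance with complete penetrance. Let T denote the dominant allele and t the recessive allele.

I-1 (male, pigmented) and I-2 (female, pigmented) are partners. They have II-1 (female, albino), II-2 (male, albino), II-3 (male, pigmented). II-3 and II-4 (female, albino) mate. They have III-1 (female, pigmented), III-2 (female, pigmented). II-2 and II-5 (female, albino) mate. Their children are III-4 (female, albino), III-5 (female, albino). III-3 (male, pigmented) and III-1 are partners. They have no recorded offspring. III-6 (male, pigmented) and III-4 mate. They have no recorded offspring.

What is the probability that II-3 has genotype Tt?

I-1 is pigmented so carries T and passed t to II-1 (tt), so I-1 is Tt.
I-2 is pigmented so carries T and passed t to II-1 (tt), so I-2 is Tt.
Their cross gives offspring ratios 1/4 TT : 1/2 Tt : 1/4 tt. Conditioning on II-3 being pigmented, P(Tt) = 1/2 / 3/4 = 2/3 before taking II-3's own offspring into account.
II-4 is albino, so II-4 is tt.
Now use II-3's offspring. Probability of each recorded status — pigmented daughter III-1: 1/2 if II-3 is Tt, 1 if TT; pigmented daughter III-2: 1/2 if II-3 is Tt, 1 if TT.
Bayes: P(Tt) = 2/3·1/4 / (2/3·1/4 + 1/3·1) = 1/3.

1/3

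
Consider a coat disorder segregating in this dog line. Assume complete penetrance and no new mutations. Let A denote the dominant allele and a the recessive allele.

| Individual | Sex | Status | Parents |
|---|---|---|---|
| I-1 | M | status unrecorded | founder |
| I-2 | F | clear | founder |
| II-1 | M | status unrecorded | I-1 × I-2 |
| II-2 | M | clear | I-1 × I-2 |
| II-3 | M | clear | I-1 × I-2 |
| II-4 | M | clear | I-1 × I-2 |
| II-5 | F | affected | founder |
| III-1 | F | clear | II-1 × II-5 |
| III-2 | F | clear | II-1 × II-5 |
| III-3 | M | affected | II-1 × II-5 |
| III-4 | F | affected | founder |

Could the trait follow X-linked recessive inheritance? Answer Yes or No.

Yes

A consistent assignment under X-linked recessive exists: I-1 X^A Y, I-2 X^A X^A, II-1 X^A Y, II-2 X^A Y, II-3 X^A Y, II-4 X^A Y, II-5 X^a X^a, III-1 X^A X^a, III-2 X^A X^a, III-3 X^a Y, III-4 X^a X^a.
In this assignment every recorded phenotype matches its genotype and every non-founder's genotype is obtainable from its parents' genotypes, so the pedigree is consistent.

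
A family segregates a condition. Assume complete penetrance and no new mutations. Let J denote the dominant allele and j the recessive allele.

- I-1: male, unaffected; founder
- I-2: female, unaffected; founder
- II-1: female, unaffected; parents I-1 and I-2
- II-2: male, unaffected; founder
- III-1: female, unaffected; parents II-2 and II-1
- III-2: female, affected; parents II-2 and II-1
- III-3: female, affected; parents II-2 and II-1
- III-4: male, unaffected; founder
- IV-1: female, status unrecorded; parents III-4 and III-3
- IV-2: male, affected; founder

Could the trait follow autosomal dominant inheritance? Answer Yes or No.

No

Under autosomal dominant, III-2 (affected, female) cannot arise from II-2 (unaffected) × II-1 (unaffected).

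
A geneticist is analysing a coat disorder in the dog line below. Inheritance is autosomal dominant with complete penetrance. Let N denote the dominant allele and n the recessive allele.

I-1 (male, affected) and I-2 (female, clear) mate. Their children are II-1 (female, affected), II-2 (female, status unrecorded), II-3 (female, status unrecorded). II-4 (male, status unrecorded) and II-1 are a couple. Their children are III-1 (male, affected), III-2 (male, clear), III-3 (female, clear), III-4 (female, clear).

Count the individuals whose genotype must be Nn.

Obligate heterozygotes: II-1 is affected so carries N and received n from I-2 (nn), so II-1 is Nn.
Every other individual is either homozygous by phenotype or has at least one consistent homozygous assignment, so the count is 1.

1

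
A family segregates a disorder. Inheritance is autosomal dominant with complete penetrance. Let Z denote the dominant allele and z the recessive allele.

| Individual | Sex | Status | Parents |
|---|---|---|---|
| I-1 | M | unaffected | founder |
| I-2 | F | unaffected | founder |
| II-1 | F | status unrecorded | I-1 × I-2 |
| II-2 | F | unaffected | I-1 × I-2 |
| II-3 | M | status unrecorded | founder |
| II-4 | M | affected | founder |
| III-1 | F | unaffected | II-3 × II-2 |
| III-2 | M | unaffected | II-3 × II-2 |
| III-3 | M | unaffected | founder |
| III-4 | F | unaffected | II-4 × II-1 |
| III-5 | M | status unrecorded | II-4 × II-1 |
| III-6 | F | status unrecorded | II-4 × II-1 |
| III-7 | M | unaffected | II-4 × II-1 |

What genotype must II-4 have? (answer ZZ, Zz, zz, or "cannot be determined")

From phenotype alone, II-4 is ZZ or Zz.
II-4 is affected so carries Z and passed z to III-4 (zz), so II-4 is Zz.

Zz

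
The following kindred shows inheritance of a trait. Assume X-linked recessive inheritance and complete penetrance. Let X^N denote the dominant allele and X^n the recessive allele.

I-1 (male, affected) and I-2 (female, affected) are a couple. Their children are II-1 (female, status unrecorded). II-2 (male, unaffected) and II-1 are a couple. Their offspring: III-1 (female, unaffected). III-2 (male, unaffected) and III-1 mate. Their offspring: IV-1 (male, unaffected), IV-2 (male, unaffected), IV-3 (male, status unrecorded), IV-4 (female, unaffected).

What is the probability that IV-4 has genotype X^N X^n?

1/2

III-2 is unaffected, so III-2 is X^N Y.
III-1 is unaffected so carries N and received n from II-1 (X^n X^n), so III-1 is X^N X^n.
Their cross gives offspring ratios 1/2 X^N X^N : 1/2 X^N X^n. Conditioning on IV-4 being unaffected, P(X^N X^n) = 1/2 / 1 = 1/2.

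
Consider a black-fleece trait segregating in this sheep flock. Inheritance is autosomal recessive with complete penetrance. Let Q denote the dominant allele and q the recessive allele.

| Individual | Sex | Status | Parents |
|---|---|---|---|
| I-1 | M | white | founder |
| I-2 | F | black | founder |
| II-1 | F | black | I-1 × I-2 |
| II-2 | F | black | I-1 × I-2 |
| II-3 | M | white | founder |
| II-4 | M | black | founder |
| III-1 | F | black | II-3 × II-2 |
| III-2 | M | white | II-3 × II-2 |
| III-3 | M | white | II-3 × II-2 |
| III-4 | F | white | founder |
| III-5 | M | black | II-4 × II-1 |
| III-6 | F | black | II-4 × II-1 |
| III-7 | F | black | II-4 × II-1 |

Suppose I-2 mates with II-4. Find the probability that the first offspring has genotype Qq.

0

I-2 is black, so I-2 is qq.
II-4 is black, so II-4 is qq.
The cross gives 1 qq, so P(offspring has genotype Qq) = 0.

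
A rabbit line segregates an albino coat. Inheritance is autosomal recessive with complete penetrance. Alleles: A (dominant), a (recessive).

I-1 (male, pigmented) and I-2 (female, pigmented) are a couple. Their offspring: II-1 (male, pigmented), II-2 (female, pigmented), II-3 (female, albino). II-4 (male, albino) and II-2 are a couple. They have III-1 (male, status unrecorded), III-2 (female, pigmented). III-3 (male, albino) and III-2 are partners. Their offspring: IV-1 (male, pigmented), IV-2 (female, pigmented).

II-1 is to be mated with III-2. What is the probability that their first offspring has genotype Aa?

I-1 is pigmented so carries A and passed a to II-3 (aa), so I-1 is Aa.
I-2 is pigmented so carries A and passed a to II-3 (aa), so I-2 is Aa.
II-1 is a pigmented offspring of I-1 (Aa) × I-2 (Aa), whose cross gives 1/4 AA : 1/2 Aa : 1/4 aa; conditioning on being pigmented, II-1 is AA with probability 1/3, Aa with probability 2/3.
III-2 is pigmented so carries A and received a from II-4 (aa), so III-2 is Aa.
Summing over parental genotype combinations, P(offspring has genotype Aa) = 1/3·1/2 + 2/3·1/2 = 1/2.

1/2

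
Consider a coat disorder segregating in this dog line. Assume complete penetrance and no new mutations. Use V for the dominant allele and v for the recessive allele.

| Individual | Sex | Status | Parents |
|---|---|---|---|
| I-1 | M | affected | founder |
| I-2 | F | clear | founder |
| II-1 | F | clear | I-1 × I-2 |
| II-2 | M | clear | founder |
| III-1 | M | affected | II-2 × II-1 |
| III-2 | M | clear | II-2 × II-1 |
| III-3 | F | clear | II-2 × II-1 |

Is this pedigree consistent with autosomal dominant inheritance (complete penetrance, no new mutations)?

Under autosomal dominant, III-1 (affected, male) cannot arise from II-2 (clear) × II-1 (clear).

No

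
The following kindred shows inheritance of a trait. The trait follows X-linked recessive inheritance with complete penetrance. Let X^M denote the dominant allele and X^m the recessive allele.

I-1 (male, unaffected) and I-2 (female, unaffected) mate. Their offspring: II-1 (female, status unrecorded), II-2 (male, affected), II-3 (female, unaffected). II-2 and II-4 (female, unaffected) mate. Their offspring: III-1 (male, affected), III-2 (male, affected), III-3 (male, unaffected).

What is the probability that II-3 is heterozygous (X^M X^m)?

I-1 is unaffected, so I-1 is X^M Y.
I-2 is unaffected so carries M and passed m to II-2 (X^m Y), so I-2 is X^M X^m.
Their cross gives offspring ratios 1/2 X^M X^M : 1/2 X^M X^m. Conditioning on II-3 being unaffected, P(X^M X^m) = 1/2 / 1 = 1/2.

1/2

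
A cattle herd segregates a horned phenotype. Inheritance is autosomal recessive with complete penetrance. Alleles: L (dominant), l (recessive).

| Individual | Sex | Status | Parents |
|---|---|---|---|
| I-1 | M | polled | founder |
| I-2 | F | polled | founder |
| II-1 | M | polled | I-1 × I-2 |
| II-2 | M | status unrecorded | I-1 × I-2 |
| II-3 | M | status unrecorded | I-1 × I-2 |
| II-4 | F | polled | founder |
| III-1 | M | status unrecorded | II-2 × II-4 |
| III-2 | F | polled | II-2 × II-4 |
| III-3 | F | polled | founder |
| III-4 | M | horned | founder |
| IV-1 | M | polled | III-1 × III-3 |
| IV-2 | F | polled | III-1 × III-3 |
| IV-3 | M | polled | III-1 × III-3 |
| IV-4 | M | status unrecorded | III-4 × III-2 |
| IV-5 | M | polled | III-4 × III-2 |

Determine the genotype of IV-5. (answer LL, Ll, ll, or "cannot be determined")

From phenotype alone, IV-5 is LL or Ll.
IV-5 is polled so carries L and received l from III-4 (ll), so IV-5 is Ll.

Ll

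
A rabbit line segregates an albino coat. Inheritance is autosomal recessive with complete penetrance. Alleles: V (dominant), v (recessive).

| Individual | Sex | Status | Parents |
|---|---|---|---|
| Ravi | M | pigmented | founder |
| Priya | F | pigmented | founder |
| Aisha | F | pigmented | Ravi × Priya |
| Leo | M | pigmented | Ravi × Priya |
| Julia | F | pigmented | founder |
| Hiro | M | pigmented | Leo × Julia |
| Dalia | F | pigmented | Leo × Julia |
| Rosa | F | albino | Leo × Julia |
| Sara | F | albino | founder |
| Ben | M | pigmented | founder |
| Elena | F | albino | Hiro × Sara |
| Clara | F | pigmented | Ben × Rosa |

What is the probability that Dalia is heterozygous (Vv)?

2/3

Leo is pigmented so carries V and passed v to Rosa (vv), so Leo is Vv.
Julia is pigmented so carries V and passed v to Rosa (vv), so Julia is Vv.
Their cross gives offspring ratios 1/4 VV : 1/2 Vv : 1/4 vv. Conditioning on Dalia being pigmented, P(Vv) = 1/2 / 3/4 = 2/3.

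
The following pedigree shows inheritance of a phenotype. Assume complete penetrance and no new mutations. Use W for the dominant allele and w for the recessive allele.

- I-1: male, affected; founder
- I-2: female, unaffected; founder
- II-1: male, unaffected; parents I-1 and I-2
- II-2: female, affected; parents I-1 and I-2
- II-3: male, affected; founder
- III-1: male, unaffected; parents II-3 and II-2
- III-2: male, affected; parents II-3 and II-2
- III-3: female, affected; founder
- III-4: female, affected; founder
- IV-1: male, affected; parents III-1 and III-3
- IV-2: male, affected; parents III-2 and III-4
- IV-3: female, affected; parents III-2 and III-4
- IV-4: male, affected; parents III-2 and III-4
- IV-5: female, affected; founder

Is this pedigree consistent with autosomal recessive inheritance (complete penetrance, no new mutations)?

Under autosomal recessive, III-1 (unaffected, male) cannot arise from II-3 (affected) × II-2 (affected).

No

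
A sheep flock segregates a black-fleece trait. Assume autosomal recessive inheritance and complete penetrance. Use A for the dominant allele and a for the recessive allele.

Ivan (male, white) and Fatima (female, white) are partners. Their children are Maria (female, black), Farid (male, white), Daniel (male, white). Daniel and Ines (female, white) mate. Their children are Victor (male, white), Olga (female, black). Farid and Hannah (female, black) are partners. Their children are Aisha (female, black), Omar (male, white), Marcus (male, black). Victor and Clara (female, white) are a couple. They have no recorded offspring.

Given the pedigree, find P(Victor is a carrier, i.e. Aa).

2/3

Daniel is white so carries A and passed a to Olga (aa), so Daniel is Aa.
Ines is white so carries A and passed a to Olga (aa), so Ines is Aa.
Their cross gives offspring ratios 1/4 AA : 1/2 Aa : 1/4 aa. Conditioning on Victor being white, P(Aa) = 1/2 / 3/4 = 2/3.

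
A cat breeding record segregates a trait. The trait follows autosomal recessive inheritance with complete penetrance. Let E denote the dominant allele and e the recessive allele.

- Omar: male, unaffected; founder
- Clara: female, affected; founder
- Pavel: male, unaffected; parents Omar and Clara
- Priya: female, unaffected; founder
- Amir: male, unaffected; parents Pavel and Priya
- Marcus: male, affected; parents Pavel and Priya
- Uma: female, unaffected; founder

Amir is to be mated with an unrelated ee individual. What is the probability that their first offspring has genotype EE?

Pavel is unaffected so carries E and received e from Clara (ee), so Pavel is Ee.
Priya is unaffected so carries E and passed e to Marcus (ee), so Priya is Ee.
Amir is an unaffected offspring of Pavel (Ee) × Priya (Ee), whose cross gives 1/4 EE : 1/2 Ee : 1/4 ee; conditioning on being unaffected, Amir is EE with probability 1/3, Ee with probability 2/3.
Summing over parental genotype combinations, P(offspring has genotype EE) = 0 = 0.

0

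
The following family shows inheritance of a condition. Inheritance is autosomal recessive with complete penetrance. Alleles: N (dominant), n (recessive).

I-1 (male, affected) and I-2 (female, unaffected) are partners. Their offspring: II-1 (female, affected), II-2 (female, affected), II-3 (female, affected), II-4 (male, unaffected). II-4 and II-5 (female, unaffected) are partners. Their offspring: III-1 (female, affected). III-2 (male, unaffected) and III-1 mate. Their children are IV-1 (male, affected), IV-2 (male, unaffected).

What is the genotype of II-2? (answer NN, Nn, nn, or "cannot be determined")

II-2 is affected, so II-2 is nn.

nn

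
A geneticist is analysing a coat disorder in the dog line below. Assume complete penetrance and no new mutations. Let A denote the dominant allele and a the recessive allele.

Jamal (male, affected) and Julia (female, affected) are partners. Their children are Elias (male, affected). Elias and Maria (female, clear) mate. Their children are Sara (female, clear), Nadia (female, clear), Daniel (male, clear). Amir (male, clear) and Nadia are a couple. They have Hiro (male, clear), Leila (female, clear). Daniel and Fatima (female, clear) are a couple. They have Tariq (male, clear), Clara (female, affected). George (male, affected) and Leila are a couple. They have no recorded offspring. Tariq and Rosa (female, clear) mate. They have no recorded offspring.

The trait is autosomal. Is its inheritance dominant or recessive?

recessive

Daniel and Fatima are both clear yet have an affected child Clara. Under dominance, an affected child requires at least one affected parent, so the trait cannot be dominant.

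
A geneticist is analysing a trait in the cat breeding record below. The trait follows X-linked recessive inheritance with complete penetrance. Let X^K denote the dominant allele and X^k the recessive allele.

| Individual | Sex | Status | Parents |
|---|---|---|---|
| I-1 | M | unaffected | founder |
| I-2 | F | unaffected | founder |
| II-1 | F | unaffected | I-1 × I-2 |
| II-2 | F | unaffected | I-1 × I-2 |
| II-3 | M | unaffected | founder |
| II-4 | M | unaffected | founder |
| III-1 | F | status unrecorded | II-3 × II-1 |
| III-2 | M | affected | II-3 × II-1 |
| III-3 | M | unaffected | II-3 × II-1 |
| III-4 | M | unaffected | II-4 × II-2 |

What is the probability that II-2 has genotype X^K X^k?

1/3

I-1 is unaffected, so I-1 is X^K Y.
I-2 is unaffected so carries K and passed k to II-1 (X^K X^k, whose K came from I-1), so I-2 is X^K X^k.
Their cross gives offspring ratios 1/2 X^K X^K : 1/2 X^K X^k. Conditioning on II-2 being unaffected, P(X^K X^k) = 1/2 / 1 = 1/2 before taking II-2's own offspring into account.
II-4 is unaffected, so II-4 is X^K Y.
Now use II-2's offspring. Probability of each recorded status — unaffected son III-4: 1/2 if II-2 is X^K X^k, 1 if X^K X^K.
Bayes: P(X^K X^k) = 1/2·1/2 / (1/2·1/2 + 1/2·1) = 1/3.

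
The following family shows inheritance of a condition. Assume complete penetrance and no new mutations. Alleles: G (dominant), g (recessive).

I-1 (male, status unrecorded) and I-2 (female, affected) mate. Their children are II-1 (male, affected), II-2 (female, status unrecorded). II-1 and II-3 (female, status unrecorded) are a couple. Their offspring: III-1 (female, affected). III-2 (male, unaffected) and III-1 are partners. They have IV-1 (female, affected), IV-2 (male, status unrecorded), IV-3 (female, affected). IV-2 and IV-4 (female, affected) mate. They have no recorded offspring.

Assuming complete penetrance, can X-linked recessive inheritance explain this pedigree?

Under X-linked recessive, IV-1 (affected, female) cannot arise from III-2 (unaffected) × III-1 (affected).

No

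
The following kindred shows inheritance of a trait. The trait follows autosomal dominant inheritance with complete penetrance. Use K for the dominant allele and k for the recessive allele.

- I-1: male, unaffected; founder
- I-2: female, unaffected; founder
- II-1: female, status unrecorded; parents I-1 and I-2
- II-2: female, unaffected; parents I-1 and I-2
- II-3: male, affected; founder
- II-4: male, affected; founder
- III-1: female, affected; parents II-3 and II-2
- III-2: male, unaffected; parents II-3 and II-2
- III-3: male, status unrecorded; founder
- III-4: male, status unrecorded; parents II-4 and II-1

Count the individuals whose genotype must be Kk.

2

Obligate heterozygotes: II-3 is affected so carries K and passed k to III-2 (kk), so II-3 is Kk; III-1 is affected so carries K and received k from II-2 (kk), so III-1 is Kk.
Every other individual is either homozygous by phenotype or has at least one consistent homozygous assignment, so the count is 2.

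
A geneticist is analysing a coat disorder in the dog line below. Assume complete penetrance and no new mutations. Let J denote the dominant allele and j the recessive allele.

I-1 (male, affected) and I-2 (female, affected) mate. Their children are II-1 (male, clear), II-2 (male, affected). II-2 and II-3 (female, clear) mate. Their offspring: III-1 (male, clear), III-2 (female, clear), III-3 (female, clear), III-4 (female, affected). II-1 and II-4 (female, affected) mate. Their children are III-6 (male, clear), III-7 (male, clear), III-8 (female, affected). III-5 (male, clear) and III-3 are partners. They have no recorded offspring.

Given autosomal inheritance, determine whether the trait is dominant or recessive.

I-1 and I-2 are both affected yet have a clear child II-1. Under a recessive model two affected parents are homozygous and every child would be affected, so the trait cannot be recessive.

dominant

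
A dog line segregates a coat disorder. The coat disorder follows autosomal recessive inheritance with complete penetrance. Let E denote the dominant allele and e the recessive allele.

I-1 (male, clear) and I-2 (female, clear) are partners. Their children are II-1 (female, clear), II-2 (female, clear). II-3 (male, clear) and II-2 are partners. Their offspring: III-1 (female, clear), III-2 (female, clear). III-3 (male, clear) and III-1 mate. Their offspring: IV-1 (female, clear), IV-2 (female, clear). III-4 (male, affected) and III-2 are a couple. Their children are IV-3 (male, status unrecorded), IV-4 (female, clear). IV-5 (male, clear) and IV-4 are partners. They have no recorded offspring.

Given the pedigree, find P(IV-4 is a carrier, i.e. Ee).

IV-4 is clear so carries E and received e from III-4 (ee), so IV-4 is Ee, giving P(Ee) = 1.

1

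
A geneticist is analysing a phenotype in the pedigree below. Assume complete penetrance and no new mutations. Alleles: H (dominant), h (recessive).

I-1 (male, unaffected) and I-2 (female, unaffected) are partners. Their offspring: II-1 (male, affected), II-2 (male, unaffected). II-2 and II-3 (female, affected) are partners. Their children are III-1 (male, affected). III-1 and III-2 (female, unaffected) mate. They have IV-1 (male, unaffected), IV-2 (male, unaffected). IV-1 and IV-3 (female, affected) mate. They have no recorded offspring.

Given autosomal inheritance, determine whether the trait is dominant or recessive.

I-1 and I-2 are both unaffected yet have an affected child II-1. Under dominance, an affected child requires at least one affected parent, so the trait cannot be dominant.

recessive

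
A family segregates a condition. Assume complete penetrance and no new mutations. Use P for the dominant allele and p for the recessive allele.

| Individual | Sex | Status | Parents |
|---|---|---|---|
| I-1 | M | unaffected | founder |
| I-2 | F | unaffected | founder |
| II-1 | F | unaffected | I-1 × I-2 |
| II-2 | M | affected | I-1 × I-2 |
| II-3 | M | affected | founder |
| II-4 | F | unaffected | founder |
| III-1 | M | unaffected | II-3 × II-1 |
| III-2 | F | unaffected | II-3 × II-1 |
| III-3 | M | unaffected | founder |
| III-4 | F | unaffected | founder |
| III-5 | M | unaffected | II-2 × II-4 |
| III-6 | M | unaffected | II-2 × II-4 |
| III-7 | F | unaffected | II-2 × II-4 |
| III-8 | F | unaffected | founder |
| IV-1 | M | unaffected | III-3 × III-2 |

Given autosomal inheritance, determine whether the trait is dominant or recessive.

I-1 and I-2 are both unaffected yet have an affected child II-2. Under dominance, an affected child requires at least one affected parent, so the trait cannot be dominant.

recessive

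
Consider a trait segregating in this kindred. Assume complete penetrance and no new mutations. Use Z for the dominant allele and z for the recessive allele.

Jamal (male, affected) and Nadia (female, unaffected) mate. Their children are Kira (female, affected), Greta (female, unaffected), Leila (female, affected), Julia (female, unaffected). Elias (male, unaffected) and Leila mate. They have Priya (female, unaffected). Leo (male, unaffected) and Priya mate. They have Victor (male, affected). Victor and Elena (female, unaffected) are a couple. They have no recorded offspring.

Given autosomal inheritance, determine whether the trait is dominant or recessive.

recessive

Leo and Priya are both unaffected yet have an affected child Victor. Under dominance, an affected child requires at least one affected parent, so the trait cannot be dominant.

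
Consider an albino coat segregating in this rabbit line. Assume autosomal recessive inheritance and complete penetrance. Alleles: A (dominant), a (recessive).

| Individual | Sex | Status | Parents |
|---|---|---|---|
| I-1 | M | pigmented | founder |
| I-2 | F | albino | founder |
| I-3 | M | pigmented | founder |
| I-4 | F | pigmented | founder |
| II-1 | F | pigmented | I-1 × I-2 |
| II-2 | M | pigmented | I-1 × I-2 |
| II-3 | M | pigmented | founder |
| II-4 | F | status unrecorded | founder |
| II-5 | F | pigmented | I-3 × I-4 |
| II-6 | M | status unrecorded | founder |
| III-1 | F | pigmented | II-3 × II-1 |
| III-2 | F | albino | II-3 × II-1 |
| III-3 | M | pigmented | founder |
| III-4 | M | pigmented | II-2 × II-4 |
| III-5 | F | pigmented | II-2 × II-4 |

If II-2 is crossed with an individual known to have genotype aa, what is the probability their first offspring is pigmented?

1/2

II-2 is pigmented so carries A and received a from I-2 (aa), so II-2 is Aa.
The cross gives 1/2 Aa : 1/2 aa, so P(offspring is pigmented) = 1/2.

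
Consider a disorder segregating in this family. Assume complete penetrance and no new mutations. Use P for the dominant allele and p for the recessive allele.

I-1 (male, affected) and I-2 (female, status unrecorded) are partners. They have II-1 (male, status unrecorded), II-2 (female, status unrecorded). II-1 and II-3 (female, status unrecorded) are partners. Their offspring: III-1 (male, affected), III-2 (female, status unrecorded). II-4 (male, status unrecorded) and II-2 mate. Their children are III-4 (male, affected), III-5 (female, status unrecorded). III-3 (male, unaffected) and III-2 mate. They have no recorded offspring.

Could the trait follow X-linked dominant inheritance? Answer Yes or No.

Yes

A consistent assignment under X-linked dominant exists: I-1 X^P Y, I-2 X^P X^P, II-1 X^P Y, II-2 X^P X^P, II-3 X^P X^P, II-4 X^P Y, III-1 X^P Y, III-2 X^P X^P, III-3 X^p Y, III-4 X^P Y, III-5 X^P X^P.
In this assignment every recorded phenotype matches its genotype and every non-founder's genotype is obtainable from its parents' genotypes, so the pedigree is consistent.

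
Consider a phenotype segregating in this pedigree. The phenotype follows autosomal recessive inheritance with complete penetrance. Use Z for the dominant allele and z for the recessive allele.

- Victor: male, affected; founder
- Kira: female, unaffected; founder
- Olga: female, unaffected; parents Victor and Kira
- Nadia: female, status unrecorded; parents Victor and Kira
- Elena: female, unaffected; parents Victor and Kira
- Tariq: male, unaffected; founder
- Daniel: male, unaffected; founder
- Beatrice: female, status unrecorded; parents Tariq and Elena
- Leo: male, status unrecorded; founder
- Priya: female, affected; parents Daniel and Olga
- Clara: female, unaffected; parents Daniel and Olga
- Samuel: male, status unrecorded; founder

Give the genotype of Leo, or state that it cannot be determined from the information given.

Leo's phenotype is unrecorded, and no parent or child forces a single allele at both positions; consistent genotype assignments exist with Leo as ZZ or Zz or zz.

cannot be determined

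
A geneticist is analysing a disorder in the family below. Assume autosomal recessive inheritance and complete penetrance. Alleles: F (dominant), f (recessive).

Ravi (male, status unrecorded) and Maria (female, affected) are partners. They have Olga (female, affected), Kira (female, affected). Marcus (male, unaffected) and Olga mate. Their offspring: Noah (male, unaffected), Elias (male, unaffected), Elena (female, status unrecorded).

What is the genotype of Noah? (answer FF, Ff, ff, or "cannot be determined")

From phenotype alone, Noah is FF or Ff.
Noah is unaffected so carries F and received f from Olga (ff), so Noah is Ff.

Ff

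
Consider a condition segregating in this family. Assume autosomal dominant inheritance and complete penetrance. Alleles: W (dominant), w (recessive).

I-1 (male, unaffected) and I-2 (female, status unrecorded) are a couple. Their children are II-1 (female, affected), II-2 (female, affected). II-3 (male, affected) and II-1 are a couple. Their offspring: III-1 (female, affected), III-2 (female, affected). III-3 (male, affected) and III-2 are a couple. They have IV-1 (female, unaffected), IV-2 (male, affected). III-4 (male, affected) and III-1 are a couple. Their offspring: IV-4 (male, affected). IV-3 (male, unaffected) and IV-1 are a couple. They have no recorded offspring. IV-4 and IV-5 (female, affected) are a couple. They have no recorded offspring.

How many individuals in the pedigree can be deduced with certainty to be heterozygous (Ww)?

Obligate heterozygotes: II-1 is affected so carries W and received w from I-1 (ww), so II-1 is Ww; II-2 is affected so carries W and received w from I-1 (ww), so II-2 is Ww; III-2 is affected so carries W and passed w to IV-1 (ww), so III-2 is Ww; III-3 is affected so carries W and passed w to IV-1 (ww), so III-3 is Ww.
Every other individual is either homozygous by phenotype or has at least one consistent homozygous assignment, so the count is 4.

4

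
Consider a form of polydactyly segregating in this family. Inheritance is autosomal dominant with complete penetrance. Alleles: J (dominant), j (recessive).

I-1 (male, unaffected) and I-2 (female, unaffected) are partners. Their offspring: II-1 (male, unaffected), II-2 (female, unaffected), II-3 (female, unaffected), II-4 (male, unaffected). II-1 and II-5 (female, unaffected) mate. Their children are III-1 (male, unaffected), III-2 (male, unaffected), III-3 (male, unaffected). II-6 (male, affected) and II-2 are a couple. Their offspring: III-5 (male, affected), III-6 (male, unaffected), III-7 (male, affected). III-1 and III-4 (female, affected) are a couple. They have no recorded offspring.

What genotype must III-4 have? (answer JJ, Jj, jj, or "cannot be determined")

III-4's phenotype allows JJ or Jj, and no parent or child forces a single allele at both positions; consistent genotype assignments exist with III-4 as JJ or Jj.

cannot be determined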